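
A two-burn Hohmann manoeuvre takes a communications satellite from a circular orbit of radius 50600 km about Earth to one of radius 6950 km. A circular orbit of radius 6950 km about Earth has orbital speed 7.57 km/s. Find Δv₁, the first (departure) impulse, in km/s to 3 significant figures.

Δv₁ = 1.43 km/s

From the circular-orbit relation v² = μ/r at r = 6950 km: μ = v²r = (7.57)² × 6950 = 3.98269×10^5 km³/s².
Transfer-ellipse semi-major axis a_t = (r₁ + r₂)/2 = (50600 + 6950)/2 = 28775 km.
Circular speed at r = 50600 km: v_c = √(μ/r) = 2.806 km/s.
Vis-viva on the transfer ellipse at r = 50600 km gives v_t = √[μ(2/r − 1/a_t)] = 1.379 km/s.
Δv₁ = |v_t − v_c| = |1.379 − 2.806| = 1.427 km/s.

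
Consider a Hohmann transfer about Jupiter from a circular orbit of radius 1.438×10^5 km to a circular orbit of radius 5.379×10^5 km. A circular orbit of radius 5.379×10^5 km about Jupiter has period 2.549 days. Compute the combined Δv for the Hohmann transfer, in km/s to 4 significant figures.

From Kepler's third law T² = 4π²r³/μ at r = 5.379×10^5 km, T = 2.549 days = 2.549 × 86400 s = 2.202336×10^5 s: μ = 4π²r³/T² = 1.26677×10^8 km³/s².
Transfer-ellipse semi-major axis a_t = (r₁ + r₂)/2 = (1.438×10^5 + 5.379×10^5)/2 = 3.4085×10^5 km.
At r₁ the circular-orbit speed is v₁ = √(μ/r₁) = 29.680 km/s.
On the transfer ellipse at r₁, v² = μ(2/r − 1/a) gives v_p = √[μ(2/r₁ − 1/a_t)] = 37.285 km/s.
First burn Δv₁ = |v_p − v₁| = 7.605 km/s.
Circular speed at r₂: v₂ = √(μ/r₂) = 15.346 km/s.
Transfer-orbit speed at r₂: v_a = √[μ(2/r₂ − 1/a_t)] = 9.9677 km/s.
Second burn Δv₂ = |v₂ − v_a| = 5.378 km/s.
Δv = Δv₁ + Δv₂ = 7.605 + 5.378 = 12.98 km/s.

Δv = 12.98 km/s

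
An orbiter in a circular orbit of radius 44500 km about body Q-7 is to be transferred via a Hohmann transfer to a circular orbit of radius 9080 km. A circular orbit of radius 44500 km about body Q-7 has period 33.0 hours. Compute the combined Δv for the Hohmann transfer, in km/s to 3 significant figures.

Δv = 2.49 km/s

From Kepler's third law T² = 4π²r³/μ at r = 44500 km, T = 33.0 hours = 33.0 × 3600 s = 1.188×10^5 s: μ = 4π²r³/T² = 2.46494×10^5 km³/s².
Semi-major axis of the transfer orbit: a_t = (44500 + 9080)/2 = 26790 km.
At r₁ the circular-orbit speed is v₁ = √(μ/r₁) = 2.3536 km/s.
Transfer-orbit speed at r₁ (vis-viva): v_a = √[μ(2/r₁ − 1/a_t)] = 1.3702 km/s.
First burn Δv₁ = |v_a − v₁| = 0.9834 km/s.
Circular speed at r₂: v₂ = √(μ/r₂) = 5.210 km/s.
Transfer-orbit speed at r₂: v_p = √[μ(2/r₂ − 1/a_t)] = 6.715 km/s.
Second burn Δv₂ = |v₂ − v_p| = 1.505 km/s.
Δv = Δv₁ + Δv₂ = 0.9834 + 1.505 = 2.488 km/s.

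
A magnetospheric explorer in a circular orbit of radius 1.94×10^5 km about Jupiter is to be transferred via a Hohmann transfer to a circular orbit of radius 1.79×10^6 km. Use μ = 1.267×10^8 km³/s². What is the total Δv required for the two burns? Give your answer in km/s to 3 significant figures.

Transfer-ellipse semi-major axis a_t = (r₁ + r₂)/2 = (1.940×10^5 + 1.790×10^6)/2 = 9.920×10^5 km.
At r₁ the circular-orbit speed is v₁ = √(μ/r₁) = 25.556 km/s.
On the transfer ellipse at r₁, vis-viva gives v_p = √[μ(2/r₁ − 1/a_t)] = 34.329 km/s.
First burn Δv₁ = |v_p − v₁| = 8.773 km/s.
Circular speed at r₂: v₂ = √(μ/r₂) = 8.4132 km/s.
Transfer-orbit speed at r₂: v_a = √[μ(2/r₂ − 1/a_t)] = 3.7205 km/s.
Second burn Δv₂ = |v₂ − v_a| = 4.693 km/s.
Δv = Δv₁ + Δv₂ = 8.773 + 4.693 = 13.47 km/s.

Δv = 13.5 km/s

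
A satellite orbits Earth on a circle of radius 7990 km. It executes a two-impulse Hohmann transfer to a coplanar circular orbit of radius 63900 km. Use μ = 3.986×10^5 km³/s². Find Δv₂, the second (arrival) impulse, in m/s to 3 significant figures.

Δv₂ = 1320 m/s

The Hohmann ellipse has a_t = (r₁ + r₂)/2 = 35945 km.
Circular speed at r = 63900 km: v_c = √(μ/r) = 2.498 km/s.
Vis-viva on the transfer ellipse at r = 63900 km gives v_t = √[μ(2/r − 1/a_t)] = 1.178 km/s.
Δv₂ = |v_t − v_c| = |1.178 − 2.498| = 1.320 km/s.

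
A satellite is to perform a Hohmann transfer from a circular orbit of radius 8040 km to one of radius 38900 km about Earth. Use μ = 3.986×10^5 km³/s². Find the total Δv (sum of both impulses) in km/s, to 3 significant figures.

Transfer-ellipse semi-major axis a_t = (r₁ + r₂)/2 = (8040 + 38900)/2 = 23470 km.
At r₁ the circular-orbit speed is v₁ = √(μ/r₁) = 7.0411 km/s.
Transfer-orbit speed at r₁ (vis-viva): v_p = √[μ(2/r₁ − 1/a_t)] = 9.0648 km/s.
First burn Δv₁ = |v_p − v₁| = 2.0237 km/s.
At r₂, v₂ = √(μ/r₂) = 3.2011 km/s.
Transfer-orbit speed at r₂: v_a = √[μ(2/r₂ − 1/a_t)] = 1.8736 km/s.
Second burn Δv₂ = |v₂ − v_a| = 1.3275 km/s.
Total Δv = Δv₁ + Δv₂ = 3.351 km/s.

Δv = 3.35 km/s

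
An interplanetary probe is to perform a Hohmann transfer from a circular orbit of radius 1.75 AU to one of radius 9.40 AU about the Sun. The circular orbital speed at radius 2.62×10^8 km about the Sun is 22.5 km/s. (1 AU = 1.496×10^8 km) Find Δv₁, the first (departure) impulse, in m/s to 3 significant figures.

From the circular-orbit relation v² = μ/r at r = 2.62×10^8 km: μ = v²r = (22.5)² × 2.62×10^8 = 1.32638×10^11 km³/s².
In km: r₁ = 1.75 × 1.496×10^8 = 2.618×10^8 km; r₂ = 9.40 × 1.496×10^8 = 1.40624×10^9 km.
The Hohmann ellipse has a_t = (r₁ + r₂)/2 = 8.3402×10^8 km.
On the circular orbit at r = 2.618×10^8 km, v_c = √(μ/r) = 22.5086 km/s.
Vis-viva on the transfer ellipse at r = 2.618×10^8 km gives v_t = √[μ(2/r − 1/a_t)] = 29.2274 km/s.
Δv₁ = |v_t − v_c| = |29.2274 − 22.5086| = 6.719 km/s.

Δv₁ = 6720 m/s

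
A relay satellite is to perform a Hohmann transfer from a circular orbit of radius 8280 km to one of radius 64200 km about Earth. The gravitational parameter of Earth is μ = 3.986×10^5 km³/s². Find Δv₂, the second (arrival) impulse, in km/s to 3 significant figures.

The Hohmann ellipse has a_t = (r₁ + r₂)/2 = 36240 km.
Circular speed at r = 64200 km: v_c = √(μ/r) = 2.492 km/s.
Transfer-orbit speed at the same r (vis-viva, a = a_t): v_t = √[μ(2/r − 1/a_t)] = 1.191 km/s.
Δv₂ = |v_t − v_c| = |1.191 − 2.492| = 1.301 km/s.

Δv₂ = 1.30 km/s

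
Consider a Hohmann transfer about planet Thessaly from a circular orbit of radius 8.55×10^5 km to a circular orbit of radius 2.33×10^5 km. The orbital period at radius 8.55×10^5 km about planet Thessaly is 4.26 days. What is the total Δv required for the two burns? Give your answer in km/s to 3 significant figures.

From Kepler's third law T² = 4π²r³/μ at r = 8.55×10^5 km, T = 4.26 days = 4.26 × 86400 s = 3.68064×10^5 s: μ = 4π²r³/T² = 1.82143×10^8 km³/s².
The Hohmann ellipse has a_t = (r₁ + r₂)/2 = 5.440×10^5 km.
At r₁ the circular-orbit speed is v₁ = √(μ/r₁) = 14.59562 km/s.
Transfer-orbit speed at r₁ (vis-viva equation): v_a = √[μ(2/r₁ − 1/a_t)] = 9.552150 km/s.
First burn Δv₁ = |v_a − v₁| = 5.0435 km/s.
At r₂, v₂ = √(μ/r₂) = 27.9594 km/s.
Transfer-orbit speed at r₂: v_p = √[μ(2/r₂ − 1/a_t)] = 35.0519 km/s.
Second burn Δv₂ = |v₂ − v_p| = 7.0925 km/s.
Δv = Δv₁ + Δv₂ = 5.0435 + 7.0925 = 12.14 km/s.

Δv = 12.1 km/s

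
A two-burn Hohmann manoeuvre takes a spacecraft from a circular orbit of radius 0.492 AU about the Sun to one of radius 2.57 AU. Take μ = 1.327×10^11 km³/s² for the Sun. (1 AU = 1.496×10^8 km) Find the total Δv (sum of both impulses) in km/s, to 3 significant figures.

In km: r₁ = 0.492 × 1.496×10^8 = 7.36032×10^7 km; r₂ = 2.57 × 1.496×10^8 = 3.84472×10^8 km.
The Hohmann ellipse has a_t = (r₁ + r₂)/2 = 2.290376×10^8 km.
Circular speed at r₁: v₁ = √(μ/r₁) = √(1.327×10^11/7.36032×10^7) = 42.46 km/s.
Transfer-orbit speed at r₁ (v² = μ(2/r − 1/a)): v_p = √[μ(2/r₁ − 1/a_t)] = 55.01 km/s.
First burn Δv₁ = |v_p − v₁| = 12.55 km/s.
Circular speed at r₂: v₂ = √(μ/r₂) = 18.578 km/s.
Transfer-orbit speed at r₂: v_a = √[μ(2/r₂ − 1/a_t)] = 10.532 km/s.
Second burn Δv₂ = |v₂ − v_a| = 8.046 km/s.
Total Δv = Δv₁ + Δv₂ = 20.60 km/s.

Δv = 20.6 km/s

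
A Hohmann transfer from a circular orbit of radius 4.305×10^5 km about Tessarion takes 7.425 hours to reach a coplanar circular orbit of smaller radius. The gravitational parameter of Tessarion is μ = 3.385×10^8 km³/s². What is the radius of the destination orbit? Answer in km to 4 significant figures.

r₂ = 1.504×10^5 km

Transfer time t = 7.425 hours = 26730 s, and t = π√(a_t³/μ).
So a_t = (μ t²/π²)^(1/3) = (3.385×10^8 × (26730)² / π²)^(1/3) = 2.9046×10^5 km.
Since a_t = (r₁ + r₂)/2, r₂ = 2a_t − r₁ = 2×2.9046×10^5 − 4.305×10^5 = 1.5042×10^5 km.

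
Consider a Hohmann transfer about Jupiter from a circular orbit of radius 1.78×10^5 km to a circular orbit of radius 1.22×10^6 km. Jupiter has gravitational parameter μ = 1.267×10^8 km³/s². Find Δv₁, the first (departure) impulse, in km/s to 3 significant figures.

The Hohmann ellipse has a_t = (r₁ + r₂)/2 = 6.990×10^5 km.
On the circular orbit at r = 1.780×10^5 km, v_c = √(μ/r) = 26.680 km/s.
Transfer-orbit speed at the same r (vis-viva, a = a_t): v_t = √[μ(2/r − 1/a_t)] = 35.247 km/s.
Δv₁ = |v_t − v_c| = |35.247 − 26.680| = 8.567 km/s.

Δv₁ = 8.57 km/s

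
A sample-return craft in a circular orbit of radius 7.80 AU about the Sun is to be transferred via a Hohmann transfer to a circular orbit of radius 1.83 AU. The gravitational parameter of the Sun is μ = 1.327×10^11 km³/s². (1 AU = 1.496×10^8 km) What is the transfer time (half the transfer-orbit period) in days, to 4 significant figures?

t = 1930 days

In km: r₁ = 7.80 × 1.496×10^8 = 1.16688×10^9 km; r₂ = 1.83 × 1.496×10^8 = 2.73768×10^8 km.
Semi-major axis of the transfer orbit: a_t = (1.16688×10^9 + 2.73768×10^8)/2 = 7.20324×10^8 km.
By Kepler's third law the transfer-orbit period is T = 2π√(a_t³/μ), so t = T/2 = 1.6673×10^8 s.
Converting: 1.6673×10^8 s ÷ 86400 s/day = 1930 days.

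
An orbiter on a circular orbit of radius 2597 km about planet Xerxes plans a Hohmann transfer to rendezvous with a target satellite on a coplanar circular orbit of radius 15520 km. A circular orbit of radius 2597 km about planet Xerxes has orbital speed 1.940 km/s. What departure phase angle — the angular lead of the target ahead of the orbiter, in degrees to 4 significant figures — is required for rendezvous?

φ = 99.74°

From the circular-orbit relation v² = μ/r at r = 2597 km: μ = v²r = (1.940)² × 2597 = 9774.07 km³/s².
The Hohmann ellipse has a_t = (r₁ + r₂)/2 = 9058.5 km.
Transfer time t = π√(a_t³/μ) = 27396.6 s.
Target angular speed ω₂ = √(μ/r₂³) = 5.11329×10^-5 rad/s.
Angle swept by the target during transfer: ω₂·t = 1.40087 rad = 80.26°.
Arrival is 180° from departure on the ellipse, so φ = 180° − 80.26° = 99.74°.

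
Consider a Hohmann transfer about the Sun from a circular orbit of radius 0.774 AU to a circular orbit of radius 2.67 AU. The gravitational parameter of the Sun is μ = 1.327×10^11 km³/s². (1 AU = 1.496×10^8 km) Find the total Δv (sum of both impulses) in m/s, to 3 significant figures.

Δv = 14300 m/s

In km: r₁ = 0.774 × 1.496×10^8 = 1.157904×10^8 km; r₂ = 2.67 × 1.496×10^8 = 3.99432×10^8 km.
Transfer-ellipse semi-major axis a_t = (r₁ + r₂)/2 = (1.157904×10^8 + 3.99432×10^8)/2 = 2.576112×10^8 km.
Circular speed at r₁: v₁ = √(μ/r₁) = √(1.327×10^11/1.157904×10^8) = 33.853 km/s.
On the transfer ellipse at r₁, vis-viva equation gives v_p = √[μ(2/r₁ − 1/a_t)] = 42.154 km/s.
First burn Δv₁ = |v_p − v₁| = 8.301 km/s.
Circular speed at r₂: v₂ = √(μ/r₂) = 18.227 km/s.
Transfer-orbit speed at r₂: v_a = √[μ(2/r₂ − 1/a_t)] = 12.220 km/s.
Second burn Δv₂ = |v₂ − v_a| = 6.007 km/s.
Total Δv = Δv₁ + Δv₂ = 14.31 km/s.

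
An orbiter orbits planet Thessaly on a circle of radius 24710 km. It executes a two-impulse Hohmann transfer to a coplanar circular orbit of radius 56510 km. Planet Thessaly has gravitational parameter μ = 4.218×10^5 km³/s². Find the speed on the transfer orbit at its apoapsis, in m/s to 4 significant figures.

Transfer-ellipse semi-major axis a_t = (r₁ + r₂)/2 = (24710 + 56510)/2 = 40610 km.
At apoapsis, r = 56510 km.
Vis-viva: v = √[μ(2/r − 1/a_t)] = √[4.218×10^5 × (2/56510 − 1/40610)] = 2.131 km/s.

v = 2131 m/s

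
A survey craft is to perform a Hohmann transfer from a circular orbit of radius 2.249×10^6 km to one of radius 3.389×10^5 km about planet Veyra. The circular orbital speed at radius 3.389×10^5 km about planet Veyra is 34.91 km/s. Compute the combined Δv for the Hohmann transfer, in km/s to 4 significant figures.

From the circular-orbit relation v² = μ/r at r = 3.389×10^5 km: μ = v²r = (34.91)² × 3.389×10^5 = 4.13020×10^8 km³/s².
Transfer-ellipse semi-major axis a_t = (r₁ + r₂)/2 = (2.249×10^6 + 3.389×10^5)/2 = 1.29395×10^6 km.
Circular speed at r₁: v₁ = √(μ/r₁) = √(4.13020×10^8/2.249×10^6) = 13.5516 km/s.
On the transfer ellipse at r₁, vis-viva equation gives v_a = √[μ(2/r₁ − 1/a_t)] = 6.93534 km/s.
First burn Δv₁ = |v_a − v₁| = 6.616 km/s.
Circular speed at r₂: v₂ = √(μ/r₂) = 34.91 km/s.
Transfer-orbit speed at r₂: v_p = √[μ(2/r₂ − 1/a_t)] = 46.02 km/s.
Second burn Δv₂ = |v₂ − v_p| = 11.11 km/s.
Total Δv = Δv₁ + Δv₂ = 17.73 km/s.

Δv = 17.73 km/s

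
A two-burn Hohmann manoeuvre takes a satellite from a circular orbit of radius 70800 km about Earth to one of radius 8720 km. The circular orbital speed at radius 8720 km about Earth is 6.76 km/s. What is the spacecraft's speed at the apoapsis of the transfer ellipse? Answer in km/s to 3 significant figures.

v = 1.11 km/s

From the circular-orbit relation v² = μ/r at r = 8720 km: μ = v²r = (6.76)² × 8720 = 3.98483×10^5 km³/s².
Semi-major axis of the transfer orbit: a_t = (70800 + 8720)/2 = 39760 km.
The apoapsis of the transfer ellipse is at r = 70800 km.
Applying v² = μ(2/r − 1/a_t): v = 1.111 km/s.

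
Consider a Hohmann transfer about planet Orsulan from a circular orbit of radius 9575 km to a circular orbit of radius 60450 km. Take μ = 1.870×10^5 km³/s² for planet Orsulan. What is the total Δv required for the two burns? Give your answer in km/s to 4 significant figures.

Δv = 2.227 km/s

The Hohmann ellipse has a_t = (r₁ + r₂)/2 = 35012.5 km.
At r₁ the circular-orbit speed is v₁ = √(μ/r₁) = 4.419 km/s.
Transfer-orbit speed at r₁ (v² = μ(2/r − 1/a)): v_p = √[μ(2/r₁ − 1/a_t)] = 5.807 km/s.
First burn Δv₁ = |v_p − v₁| = 1.388 km/s.
Circular speed at r₂: v₂ = √(μ/r₂) = 1.75883 km/s.
Transfer-orbit speed at r₂: v_a = √[μ(2/r₂ − 1/a_t)] = 0.919773 km/s.
Second burn Δv₂ = |v₂ − v_a| = 0.8391 km/s.
Δv = Δv₁ + Δv₂ = 1.388 + 0.8391 = 2.227 km/s.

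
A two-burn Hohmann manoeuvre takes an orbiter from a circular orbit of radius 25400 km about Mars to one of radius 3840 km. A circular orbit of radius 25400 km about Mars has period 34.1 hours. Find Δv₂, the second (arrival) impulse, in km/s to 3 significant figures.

Δv₂ = 1.06 km/s

From Kepler's third law T² = 4π²r³/μ at r = 25400 km, T = 34.1 hours = 34.1 × 3600 s = 1.2276×10^5 s: μ = 4π²r³/T² = 42928.6 km³/s².
Semi-major axis of the transfer orbit: a_t = (25400 + 3840)/2 = 14620 km.
On the circular orbit at r = 3840 km, v_c = √(μ/r) = 3.34355 km/s.
Vis-viva on the transfer ellipse at r = 3840 km gives v_t = √[μ(2/r − 1/a_t)] = 4.40708 km/s.
Δv₂ = |v_t − v_c| = |4.40708 − 3.34355| = 1.064 km/s.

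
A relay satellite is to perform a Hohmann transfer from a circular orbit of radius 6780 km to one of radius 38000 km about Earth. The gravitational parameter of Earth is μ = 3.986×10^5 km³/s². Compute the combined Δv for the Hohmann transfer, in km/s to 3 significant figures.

Δv = 3.78 km/s

Transfer-ellipse semi-major axis a_t = (r₁ + r₂)/2 = (6780 + 38000)/2 = 22390 km.
At r₁ the circular-orbit speed is v₁ = √(μ/r₁) = 7.668 km/s.
Transfer-orbit speed at r₁ (vis-viva): v_p = √[μ(2/r₁ − 1/a_t)] = 9.989 km/s.
First burn Δv₁ = |v_p − v₁| = 2.321 km/s.
Circular speed at r₂: v₂ = √(μ/r₂) = 3.239 km/s.
Transfer-orbit speed at r₂: v_a = √[μ(2/r₂ − 1/a_t)] = 1.782 km/s.
Second burn Δv₂ = |v₂ − v_a| = 1.457 km/s.
Total Δv = Δv₁ + Δv₂ = 3.778 km/s.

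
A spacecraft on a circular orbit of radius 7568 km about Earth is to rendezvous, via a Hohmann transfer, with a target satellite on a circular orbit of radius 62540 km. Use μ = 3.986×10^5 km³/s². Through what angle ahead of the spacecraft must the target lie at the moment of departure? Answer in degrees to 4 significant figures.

The Hohmann ellipse has a_t = (r₁ + r₂)/2 = 35054 km.
The half-period of the transfer ellipse is t = π√(a_t³/μ) = 32658 s.
Target angular speed ω₂ = √(μ/r₂³) = 4.0367×10^-5 rad/s.
Angle swept by the target during transfer: ω₂·t = 1.3183 rad = 75.53°.
The spacecraft traverses 180° on the transfer ellipse, so the target must lead by 180° − 75.53° = 104.5°.

φ = 104.5°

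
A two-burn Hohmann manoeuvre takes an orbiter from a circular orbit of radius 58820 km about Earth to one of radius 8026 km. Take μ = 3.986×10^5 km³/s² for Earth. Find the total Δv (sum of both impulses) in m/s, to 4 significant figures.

Transfer-ellipse semi-major axis a_t = (r₁ + r₂)/2 = (58820 + 8026)/2 = 33423 km.
Circular speed at r₁: v₁ = √(μ/r₁) = √(3.986×10^5/58820) = 2.6032 km/s.
Transfer-orbit speed at r₁ (vis-viva equation): v_a = √[μ(2/r₁ − 1/a_t)] = 1.2757 km/s.
First burn Δv₁ = |v_a − v₁| = 1.3275 km/s.
Circular speed at r₂: v₂ = √(μ/r₂) = 7.04724 km/s.
Transfer-orbit speed at r₂: v_p = √[μ(2/r₂ − 1/a_t)] = 9.34886 km/s.
Second burn Δv₂ = |v₂ − v_p| = 2.3016 km/s.
Total Δv = Δv₁ + Δv₂ = 3.629 km/s.

Δv = 3629 m/s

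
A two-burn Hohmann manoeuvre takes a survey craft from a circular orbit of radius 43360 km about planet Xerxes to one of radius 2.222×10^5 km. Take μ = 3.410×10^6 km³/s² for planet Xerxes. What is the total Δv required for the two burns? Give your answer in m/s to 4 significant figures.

The Hohmann ellipse has a_t = (r₁ + r₂)/2 = 1.3278×10^5 km.
Circular speed at r₁: v₁ = √(μ/r₁) = √(3.410×10^6/43360) = 8.8681 km/s.
On the transfer ellipse at r₁, v² = μ(2/r − 1/a) gives v_p = √[μ(2/r₁ − 1/a_t)] = 11.472 km/s.
First burn Δv₁ = |v_p − v₁| = 2.604 km/s.
Circular speed at r₂: v₂ = √(μ/r₂) = 3.9175 km/s.
Transfer-orbit speed at r₂: v_a = √[μ(2/r₂ − 1/a_t)] = 2.2386 km/s.
Second burn Δv₂ = |v₂ − v_a| = 1.679 km/s.
Δv = Δv₁ + Δv₂ = 2.604 + 1.679 = 4.283 km/s.

Δv = 4283 m/s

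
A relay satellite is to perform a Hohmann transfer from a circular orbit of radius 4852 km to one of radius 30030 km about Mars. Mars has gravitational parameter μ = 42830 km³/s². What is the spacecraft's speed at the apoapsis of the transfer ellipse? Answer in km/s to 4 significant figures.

v = 0.6299 km/s

Transfer-ellipse semi-major axis a_t = (r₁ + r₂)/2 = (4852 + 30030)/2 = 17441 km.
At apoapsis, r = 30030 km.
From the vis-viva equation, v = √[μ(2/r − 1/a_t)] = 0.6299 km/s.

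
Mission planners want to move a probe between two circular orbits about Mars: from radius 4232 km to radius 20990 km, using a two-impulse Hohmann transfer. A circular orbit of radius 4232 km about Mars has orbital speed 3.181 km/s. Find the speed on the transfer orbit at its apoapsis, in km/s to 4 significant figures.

From the circular-orbit relation v² = μ/r at r = 4232 km: μ = v²r = (3.181)² × 4232 = 42822.6 km³/s².
The Hohmann ellipse has a_t = (r₁ + r₂)/2 = 12611 km.
At apoapsis, r = 20990 km.
Vis-viva: v = √[μ(2/r − 1/a_t)] = √[42822.6 × (2/20990 − 1/12611)] = 0.8274 km/s.

v = 0.8274 km/s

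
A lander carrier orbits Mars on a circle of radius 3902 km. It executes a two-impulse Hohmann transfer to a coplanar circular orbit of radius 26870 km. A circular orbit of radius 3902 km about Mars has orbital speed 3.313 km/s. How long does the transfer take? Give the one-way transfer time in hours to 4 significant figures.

From the circular-orbit relation v² = μ/r at r = 3902 km: μ = v²r = (3.313)² × 3902 = 42828.2 km³/s².
Transfer-ellipse semi-major axis a_t = (r₁ + r₂)/2 = (3902 + 26870)/2 = 15386 km.
Half the transfer-orbit period gives t = π√(a_t³/μ) = 28972 s.
Converting: 28972 s ÷ 3600 s/hour = 8.048 hours.

t = 8.048 hours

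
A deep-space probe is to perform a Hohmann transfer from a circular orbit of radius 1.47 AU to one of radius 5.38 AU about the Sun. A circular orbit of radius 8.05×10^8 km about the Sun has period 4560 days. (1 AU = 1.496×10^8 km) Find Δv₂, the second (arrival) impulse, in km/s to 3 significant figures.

Δv₂ = 4.43 km/s

From Kepler's third law T² = 4π²r³/μ at r = 8.05×10^8 km, T = 4560 days = 4560 × 86400 s = 3.93984×10^8 s: μ = 4π²r³/T² = 1.32675×10^11 km³/s².
In km: r₁ = 1.47 × 1.496×10^8 = 2.19912×10^8 km; r₂ = 5.38 × 1.496×10^8 = 8.04848×10^8 km.
The Hohmann ellipse has a_t = (r₁ + r₂)/2 = 5.1238×10^8 km.
Circular speed at r = 8.04848×10^8 km: v_c = √(μ/r) = 12.839 km/s.
Transfer-orbit speed at the same r (vis-viva, a = a_t): v_t = √[μ(2/r − 1/a_t)] = 8.4114 km/s.
Δv₂ = |v_t − v_c| = |8.4114 − 12.839| = 4.428 km/s.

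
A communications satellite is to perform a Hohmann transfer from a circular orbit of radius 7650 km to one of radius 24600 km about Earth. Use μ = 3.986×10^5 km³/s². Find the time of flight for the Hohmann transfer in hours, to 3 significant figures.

t = 2.83 hours

Semi-major axis of the transfer orbit: a_t = (7650 + 24600)/2 = 16125 km.
Transfer time t = π√(a_t³/μ) = π√((16125)³ / 3.986×10^5) = 10190 s.
Converting: 10190 s ÷ 3600 s/hour = 2.83 hours.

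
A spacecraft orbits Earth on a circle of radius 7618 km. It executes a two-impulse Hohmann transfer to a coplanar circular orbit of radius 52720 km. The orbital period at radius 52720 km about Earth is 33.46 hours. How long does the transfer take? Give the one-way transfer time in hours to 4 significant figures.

From Kepler's third law T² = 4π²r³/μ at r = 52720 km, T = 33.46 hours = 33.46 × 3600 s = 1.20456×10^5 s: μ = 4π²r³/T² = 3.98684×10^5 km³/s².
Semi-major axis of the transfer orbit: a_t = (7618 + 52720)/2 = 30169 km.
Half the transfer-orbit period gives t = π√(a_t³/μ) = 26070 s.
Converting: 26070 s ÷ 3600 s/hour = 7.242 hours.

t = 7.242 hours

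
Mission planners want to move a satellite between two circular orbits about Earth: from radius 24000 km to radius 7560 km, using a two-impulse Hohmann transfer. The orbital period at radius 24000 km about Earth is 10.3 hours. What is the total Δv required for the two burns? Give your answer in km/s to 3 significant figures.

From Kepler's third law T² = 4π²r³/μ at r = 24000 km, T = 10.3 hours = 10.3 × 3600 s = 37080 s: μ = 4π²r³/T² = 3.96930×10^5 km³/s².
The Hohmann ellipse has a_t = (r₁ + r₂)/2 = 15780 km.
At r₁ the circular-orbit speed is v₁ = √(μ/r₁) = 4.067 km/s.
Transfer-orbit speed at r₁ (vis-viva): v_a = √[μ(2/r₁ − 1/a_t)] = 2.815 km/s.
First burn Δv₁ = |v_a − v₁| = 1.252 km/s.
Circular speed at r₂: v₂ = √(μ/r₂) = 7.246 km/s.
Transfer-orbit speed at r₂: v_p = √[μ(2/r₂ − 1/a_t)] = 8.936 km/s.
Second burn Δv₂ = |v₂ − v_p| = 1.690 km/s.
Δv = Δv₁ + Δv₂ = 1.252 + 1.690 = 2.942 km/s.

Δv = 2.94 km/s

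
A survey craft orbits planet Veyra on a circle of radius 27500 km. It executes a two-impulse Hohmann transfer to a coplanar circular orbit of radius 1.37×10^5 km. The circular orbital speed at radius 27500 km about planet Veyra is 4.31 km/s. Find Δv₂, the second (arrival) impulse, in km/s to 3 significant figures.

From the circular-orbit relation v² = μ/r at r = 27500 km: μ = v²r = (4.31)² × 27500 = 5.10843×10^5 km³/s².
The Hohmann ellipse has a_t = (r₁ + r₂)/2 = 82250 km.
On the circular orbit at r = 1.370×10^5 km, v_c = √(μ/r) = 1.9310 km/s.
Vis-viva on the transfer ellipse at r = 1.370×10^5 km gives v_t = √[μ(2/r − 1/a_t)] = 1.1166 km/s.
Δv₂ = |v_t − v_c| = |1.1166 − 1.9310| = 0.8144 km/s.

Δv₂ = 0.814 km/s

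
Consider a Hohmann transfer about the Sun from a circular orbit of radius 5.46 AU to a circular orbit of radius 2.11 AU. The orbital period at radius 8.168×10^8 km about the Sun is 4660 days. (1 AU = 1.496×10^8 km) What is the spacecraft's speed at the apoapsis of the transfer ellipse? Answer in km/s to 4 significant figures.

From Kepler's third law T² = 4π²r³/μ at r = 8.168×10^8 km, T = 4660 days = 4660 × 86400 s = 4.02624×10^8 s: μ = 4π²r³/T² = 1.32711×10^11 km³/s².
In km: r₁ = 5.46 × 1.496×10^8 = 8.16816×10^8 km; r₂ = 2.11 × 1.496×10^8 = 3.15656×10^8 km.
The Hohmann ellipse has a_t = (r₁ + r₂)/2 = 5.66236×10^8 km.
At apoapsis, r = 8.16816×10^8 km.
From the vis-viva equation, v = √[μ(2/r − 1/a_t)] = 9.517 km/s.

v = 9.517 km/s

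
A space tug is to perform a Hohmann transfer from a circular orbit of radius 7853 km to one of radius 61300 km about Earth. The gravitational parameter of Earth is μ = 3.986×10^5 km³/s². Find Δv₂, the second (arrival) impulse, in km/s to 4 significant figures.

Semi-major axis of the transfer orbit: a_t = (7853 + 61300)/2 = 34576.5 km.
Circular speed at r = 61300 km: v_c = √(μ/r) = 2.550 km/s.
Vis-viva on the transfer ellipse at r = 61300 km gives v_t = √[μ(2/r − 1/a_t)] = 1.215 km/s.
Δv₂ = |v_t − v_c| = |1.215 − 2.550| = 1.335 km/s.

Δv₂ = 1.335 km/s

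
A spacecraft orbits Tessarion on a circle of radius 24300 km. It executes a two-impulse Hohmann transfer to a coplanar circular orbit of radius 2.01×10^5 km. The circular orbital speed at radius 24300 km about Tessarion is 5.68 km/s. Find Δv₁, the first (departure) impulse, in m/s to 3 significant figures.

Δv₁ = 1910 m/s

From the circular-orbit relation v² = μ/r at r = 24300 km: μ = v²r = (5.68)² × 24300 = 7.83976×10^5 km³/s².
Transfer-ellipse semi-major axis a_t = (r₁ + r₂)/2 = (24300 + 2.010×10^5)/2 = 1.1265×10^5 km.
On the circular orbit at r = 24300 km, v_c = √(μ/r) = 5.680 km/s.
Vis-viva on the transfer ellipse at r = 24300 km gives v_t = √[μ(2/r − 1/a_t)] = 7.587 km/s.
Δv₁ = |v_t − v_c| = |7.587 − 5.680| = 1.907 km/s.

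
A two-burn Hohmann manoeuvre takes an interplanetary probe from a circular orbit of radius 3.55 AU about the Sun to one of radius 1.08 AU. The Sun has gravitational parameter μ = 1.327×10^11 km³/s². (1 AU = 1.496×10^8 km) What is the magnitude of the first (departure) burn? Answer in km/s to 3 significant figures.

Δv₁ = 5.01 km/s

In km: r₁ = 3.55 × 1.496×10^8 = 5.3108×10^8 km; r₂ = 1.08 × 1.496×10^8 = 1.61568×10^8 km.
Semi-major axis of the transfer orbit: a_t = (5.3108×10^8 + 1.61568×10^8)/2 = 3.46324×10^8 km.
On the circular orbit at r = 5.3108×10^8 km, v_c = √(μ/r) = 15.81 km/s.
Transfer-orbit speed at the same r (vis-viva, a = a_t): v_t = √[μ(2/r − 1/a_t)] = 10.80 km/s.
Δv₁ = |v_t − v_c| = |10.80 − 15.81| = 5.010 km/s.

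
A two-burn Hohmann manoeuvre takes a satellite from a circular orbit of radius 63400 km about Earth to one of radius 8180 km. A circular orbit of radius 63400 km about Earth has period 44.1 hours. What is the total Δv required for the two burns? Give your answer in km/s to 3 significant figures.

From Kepler's third law T² = 4π²r³/μ at r = 63400 km, T = 44.1 hours = 44.1 × 3600 s = 1.5876×10^5 s: μ = 4π²r³/T² = 3.99158×10^5 km³/s².
The Hohmann ellipse has a_t = (r₁ + r₂)/2 = 35790 km.
At r₁ the circular-orbit speed is v₁ = √(μ/r₁) = 2.50916 km/s.
Transfer-orbit speed at r₁ (v² = μ(2/r − 1/a)): v_a = √[μ(2/r₁ − 1/a_t)] = 1.19957 km/s.
First burn Δv₁ = |v_a − v₁| = 1.30959 km/s.
At r₂, v₂ = √(μ/r₂) = 6.985476 km/s.
Transfer-orbit speed at r₂: v_p = √[μ(2/r₂ − 1/a_t)] = 9.297363 km/s.
Second burn Δv₂ = |v₂ − v_p| = 2.31189 km/s.
Total Δv = Δv₁ + Δv₂ = 3.621 km/s.

Δv = 3.62 km/s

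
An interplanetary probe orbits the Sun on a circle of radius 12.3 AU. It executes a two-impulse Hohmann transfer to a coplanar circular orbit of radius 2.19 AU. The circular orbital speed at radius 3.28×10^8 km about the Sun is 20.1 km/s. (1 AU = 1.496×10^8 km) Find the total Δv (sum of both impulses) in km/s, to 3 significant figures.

Δv = 9.91 km/s

From the circular-orbit relation v² = μ/r at r = 3.28×10^8 km: μ = v²r = (20.1)² × 3.28×10^8 = 1.32515×10^11 km³/s².
In km: r₁ = 12.3 × 1.496×10^8 = 1.84008×10^9 km; r₂ = 2.19 × 1.496×10^8 = 3.27624×10^8 km.
Transfer-ellipse semi-major axis a_t = (r₁ + r₂)/2 = (1.84008×10^9 + 3.27624×10^8)/2 = 1.083852×10^9 km.
At r₁ the circular-orbit speed is v₁ = √(μ/r₁) = 8.48623 km/s.
On the transfer ellipse at r₁, v² = μ(2/r − 1/a) gives v_a = √[μ(2/r₁ − 1/a_t)] = 4.66571 km/s.
First burn Δv₁ = |v_a − v₁| = 3.821 km/s.
At r₂, v₂ = √(μ/r₂) = 20.112 km/s.
Transfer-orbit speed at r₂: v_p = √[μ(2/r₂ − 1/a_t)] = 26.205 km/s.
Second burn Δv₂ = |v₂ − v_p| = 6.093 km/s.
Δv = Δv₁ + Δv₂ = 3.821 + 6.093 = 9.914 km/s.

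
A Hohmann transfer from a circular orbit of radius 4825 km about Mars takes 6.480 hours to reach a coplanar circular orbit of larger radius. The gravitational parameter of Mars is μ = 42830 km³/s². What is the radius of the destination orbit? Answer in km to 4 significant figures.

r₂ = 21810 km

Transfer time t = 6.480 hours = 23328 s, and t = π√(a_t³/μ).
So a_t = (μ t²/π²)^(1/3) = (42830 × (23328)² / π²)^(1/3) = 13317 km.
Since a_t = (r₁ + r₂)/2, r₂ = 2a_t − r₁ = 2×13317 − 4825 = 21809 km.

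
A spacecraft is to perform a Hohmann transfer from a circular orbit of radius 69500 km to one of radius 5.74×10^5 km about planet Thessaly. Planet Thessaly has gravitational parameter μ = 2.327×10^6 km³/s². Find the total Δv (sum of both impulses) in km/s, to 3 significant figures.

Δv = 3.02 km/s

Semi-major axis of the transfer orbit: a_t = (69500 + 5.740×10^5)/2 = 3.2175×10^5 km.
Circular speed at r₁: v₁ = √(μ/r₁) = √(2.327×10^6/69500) = 5.7864 km/s.
On the transfer ellipse at r₁, v² = μ(2/r − 1/a) gives v_p = √[μ(2/r₁ − 1/a_t)] = 7.7286 km/s.
First burn Δv₁ = |v_p − v₁| = 1.942 km/s.
Circular speed at r₂: v₂ = √(μ/r₂) = 2.0135 km/s.
Transfer-orbit speed at r₂: v_a = √[μ(2/r₂ − 1/a_t)] = 0.93578 km/s.
Second burn Δv₂ = |v₂ − v_a| = 1.078 km/s.
Total Δv = Δv₁ + Δv₂ = 3.020 km/s.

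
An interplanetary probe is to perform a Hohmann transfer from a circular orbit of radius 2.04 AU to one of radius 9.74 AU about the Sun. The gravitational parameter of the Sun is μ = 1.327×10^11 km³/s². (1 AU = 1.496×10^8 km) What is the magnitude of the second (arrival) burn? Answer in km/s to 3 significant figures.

Δv₂ = 3.93 km/s

In km: r₁ = 2.04 × 1.496×10^8 = 3.05184×10^8 km; r₂ = 9.74 × 1.496×10^8 = 1.457104×10^9 km.
Semi-major axis of the transfer orbit: a_t = (3.05184×10^8 + 1.457104×10^9)/2 = 8.81144×10^8 km.
Circular speed at r = 1.457104×10^9 km: v_c = √(μ/r) = 9.543 km/s.
Vis-viva on the transfer ellipse at r = 1.457104×10^9 km gives v_t = √[μ(2/r − 1/a_t)] = 5.616 km/s.
Δv₂ = |v_t − v_c| = |5.616 − 9.543| = 3.927 km/s.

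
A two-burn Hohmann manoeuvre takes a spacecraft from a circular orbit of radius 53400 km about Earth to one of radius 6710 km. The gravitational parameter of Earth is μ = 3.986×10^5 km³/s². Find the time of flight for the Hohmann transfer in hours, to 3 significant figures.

Transfer-ellipse semi-major axis a_t = (r₁ + r₂)/2 = (53400 + 6710)/2 = 30055 km.
Half the transfer-orbit period gives t = π√(a_t³/μ) = 25930 s.
Converting: 25930 s ÷ 3600 s/hour = 7.20 hours.

t = 7.20 hours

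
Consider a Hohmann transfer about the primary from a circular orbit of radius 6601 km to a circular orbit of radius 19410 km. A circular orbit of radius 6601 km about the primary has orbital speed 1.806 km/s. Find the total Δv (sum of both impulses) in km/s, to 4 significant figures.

From the circular-orbit relation v² = μ/r at r = 6601 km: μ = v²r = (1.806)² × 6601 = 21530.1 km³/s².
Transfer-ellipse semi-major axis a_t = (r₁ + r₂)/2 = (6601 + 19410)/2 = 13005.5 km.
At r₁ the circular-orbit speed is v₁ = √(μ/r₁) = 1.8060 km/s.
Transfer-orbit speed at r₁ (vis-viva equation): v_p = √[μ(2/r₁ − 1/a_t)] = 2.2063 km/s.
First burn Δv₁ = |v_p − v₁| = 0.4003 km/s.
At r₂, v₂ = √(μ/r₂) = 1.0532 km/s.
Transfer-orbit speed at r₂: v_a = √[μ(2/r₂ − 1/a_t)] = 0.75033 km/s.
Second burn Δv₂ = |v₂ − v_a| = 0.3029 km/s.
Total Δv = Δv₁ + Δv₂ = 0.7032 km/s.

Δv = 0.7032 km/s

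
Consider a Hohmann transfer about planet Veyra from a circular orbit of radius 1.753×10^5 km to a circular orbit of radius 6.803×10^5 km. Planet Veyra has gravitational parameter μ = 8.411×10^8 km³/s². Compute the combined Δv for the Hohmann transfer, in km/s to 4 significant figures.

Δv = 30.74 km/s

Transfer-ellipse semi-major axis a_t = (r₁ + r₂)/2 = (1.753×10^5 + 6.803×10^5)/2 = 4.278×10^5 km.
Circular speed at r₁: v₁ = √(μ/r₁) = √(8.411×10^8/1.753×10^5) = 69.268 km/s.
On the transfer ellipse at r₁, vis-viva gives v_p = √[μ(2/r₁ − 1/a_t)] = 87.350 km/s.
First burn Δv₁ = |v_p − v₁| = 18.082 km/s.
Circular speed at r₂: v₂ = √(μ/r₂) = 35.162 km/s.
Transfer-orbit speed at r₂: v_a = √[μ(2/r₂ − 1/a_t)] = 22.508 km/s.
Second burn Δv₂ = |v₂ − v_a| = 12.654 km/s.
Δv = Δv₁ + Δv₂ = 18.082 + 12.654 = 30.74 km/s.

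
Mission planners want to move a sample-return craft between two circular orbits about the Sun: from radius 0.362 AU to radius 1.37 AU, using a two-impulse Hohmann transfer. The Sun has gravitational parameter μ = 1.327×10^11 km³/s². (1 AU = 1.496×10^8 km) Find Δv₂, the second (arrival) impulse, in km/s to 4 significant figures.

In km: r₁ = 0.362 × 1.496×10^8 = 5.41552×10^7 km; r₂ = 1.37 × 1.496×10^8 = 2.04952×10^8 km.
Transfer-ellipse semi-major axis a_t = (r₁ + r₂)/2 = (5.41552×10^7 + 2.04952×10^8)/2 = 1.295536×10^8 km.
On the circular orbit at r = 2.04952×10^8 km, v_c = √(μ/r) = 25.445 km/s.
Transfer-orbit speed at the same r (vis-viva, a = a_t): v_t = √[μ(2/r − 1/a_t)] = 16.451 km/s.
Δv₂ = |v_t − v_c| = |16.451 − 25.445| = 8.994 km/s.

Δv₂ = 8.994 km/s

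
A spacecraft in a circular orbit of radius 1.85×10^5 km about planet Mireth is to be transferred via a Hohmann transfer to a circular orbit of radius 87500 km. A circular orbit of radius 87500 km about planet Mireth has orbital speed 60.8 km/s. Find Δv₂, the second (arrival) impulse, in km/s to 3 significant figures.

From the circular-orbit relation v² = μ/r at r = 87500 km: μ = v²r = (60.8)² × 87500 = 3.23456×10^8 km³/s².
The Hohmann ellipse has a_t = (r₁ + r₂)/2 = 1.3625×10^5 km.
Circular speed at r = 87500 km: v_c = √(μ/r) = 60.80 km/s.
Transfer-orbit speed at the same r (vis-viva, a = a_t): v_t = √[μ(2/r − 1/a_t)] = 70.85 km/s.
Δv₂ = |v_t − v_c| = |70.85 − 60.80| = 10.05 km/s.

Δv₂ = 10.0 km/s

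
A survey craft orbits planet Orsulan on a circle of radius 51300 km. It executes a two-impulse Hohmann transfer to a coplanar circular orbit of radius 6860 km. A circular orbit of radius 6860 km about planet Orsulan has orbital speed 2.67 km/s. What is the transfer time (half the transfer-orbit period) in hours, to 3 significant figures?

t = 19.6 hours

From the circular-orbit relation v² = μ/r at r = 6860 km: μ = v²r = (2.67)² × 6860 = 48904.3 km³/s².
Transfer-ellipse semi-major axis a_t = (r₁ + r₂)/2 = (51300 + 6860)/2 = 29080 km.
Transfer time t = π√(a_t³/μ) = π√((29080)³ / 48904.3) = 70450 s.
Converting: 70450 s ÷ 3600 s/hour = 19.6 hours.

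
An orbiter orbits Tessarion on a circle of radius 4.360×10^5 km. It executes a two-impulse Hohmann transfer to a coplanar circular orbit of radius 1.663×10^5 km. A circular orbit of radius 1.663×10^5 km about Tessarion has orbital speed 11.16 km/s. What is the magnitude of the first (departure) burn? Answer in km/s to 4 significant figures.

From the circular-orbit relation v² = μ/r at r = 1.663×10^5 km: μ = v²r = (11.16)² × 1.663×10^5 = 2.07119×10^7 km³/s².
Semi-major axis of the transfer orbit: a_t = (4.360×10^5 + 1.663×10^5)/2 = 3.0115×10^5 km.
On the circular orbit at r = 4.360×10^5 km, v_c = √(μ/r) = 6.89235 km/s.
Transfer-orbit speed at the same r (vis-viva, a = a_t): v_t = √[μ(2/r − 1/a_t)] = 5.12179 km/s.
Δv₁ = |v_t − v_c| = |5.12179 − 6.89235| = 1.771 km/s.

Δv₁ = 1.771 km/s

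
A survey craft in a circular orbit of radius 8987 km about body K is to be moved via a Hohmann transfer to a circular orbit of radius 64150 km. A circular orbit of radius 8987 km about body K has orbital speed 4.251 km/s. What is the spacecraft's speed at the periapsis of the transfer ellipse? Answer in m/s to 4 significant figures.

v = 5630 m/s

From the circular-orbit relation v² = μ/r at r = 8987 km: μ = v²r = (4.251)² × 8987 = 1.62404×10^5 km³/s².
The Hohmann ellipse has a_t = (r₁ + r₂)/2 = 36568.5 km.
At periapsis, r = 8987 km.
From the vis-viva equation, v = √[μ(2/r − 1/a_t)] = 5.630 km/s.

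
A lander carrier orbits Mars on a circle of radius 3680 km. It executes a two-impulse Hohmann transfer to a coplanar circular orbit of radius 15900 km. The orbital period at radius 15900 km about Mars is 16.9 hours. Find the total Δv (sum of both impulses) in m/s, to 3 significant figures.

From Kepler's third law T² = 4π²r³/μ at r = 15900 km, T = 16.9 hours = 16.9 × 3600 s = 60840 s: μ = 4π²r³/T² = 42871.9 km³/s².
Semi-major axis of the transfer orbit: a_t = (3680 + 15900)/2 = 9790 km.
At r₁ the circular-orbit speed is v₁ = √(μ/r₁) = 3.4132 km/s.
Transfer-orbit speed at r₁ (v² = μ(2/r − 1/a)): v_p = √[μ(2/r₁ − 1/a_t)] = 4.3498 km/s.
First burn Δv₁ = |v_p − v₁| = 0.9366 km/s.
At r₂, v₂ = √(μ/r₂) = 1.64206 km/s.
Transfer-orbit speed at r₂: v_a = √[μ(2/r₂ − 1/a_t)] = 1.00675 km/s.
Second burn Δv₂ = |v₂ − v_a| = 0.6353 km/s.
Total Δv = Δv₁ + Δv₂ = 1.572 km/s.

Δv = 1570 m/s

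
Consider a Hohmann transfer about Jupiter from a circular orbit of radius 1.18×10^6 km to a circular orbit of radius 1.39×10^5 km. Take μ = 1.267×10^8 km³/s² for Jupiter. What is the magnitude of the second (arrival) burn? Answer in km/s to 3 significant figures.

The Hohmann ellipse has a_t = (r₁ + r₂)/2 = 6.595×10^5 km.
Circular speed at r = 1.390×10^5 km: v_c = √(μ/r) = 30.19 km/s.
Vis-viva on the transfer ellipse at r = 1.390×10^5 km gives v_t = √[μ(2/r − 1/a_t)] = 40.38 km/s.
Δv₂ = |v_t − v_c| = |40.38 − 30.19| = 10.19 km/s.

Δv₂ = 10.2 km/s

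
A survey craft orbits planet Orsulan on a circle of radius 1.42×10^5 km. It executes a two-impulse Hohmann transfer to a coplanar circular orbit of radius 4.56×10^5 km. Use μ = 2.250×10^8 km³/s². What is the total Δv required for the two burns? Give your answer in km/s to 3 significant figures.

Δv = 16.3 km/s

Transfer-ellipse semi-major axis a_t = (r₁ + r₂)/2 = (1.420×10^5 + 4.560×10^5)/2 = 2.990×10^5 km.
Circular speed at r₁: v₁ = √(μ/r₁) = √(2.250×10^8/1.420×10^5) = 39.806 km/s.
On the transfer ellipse at r₁, vis-viva gives v_p = √[μ(2/r₁ − 1/a_t)] = 49.158 km/s.
First burn Δv₁ = |v_p − v₁| = 9.352 km/s.
Circular speed at r₂: v₂ = √(μ/r₂) = 22.213 km/s.
Transfer-orbit speed at r₂: v_a = √[μ(2/r₂ − 1/a_t)] = 15.308 km/s.
Second burn Δv₂ = |v₂ − v_a| = 6.905 km/s.
Δv = Δv₁ + Δv₂ = 9.352 + 6.905 = 16.26 km/s.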